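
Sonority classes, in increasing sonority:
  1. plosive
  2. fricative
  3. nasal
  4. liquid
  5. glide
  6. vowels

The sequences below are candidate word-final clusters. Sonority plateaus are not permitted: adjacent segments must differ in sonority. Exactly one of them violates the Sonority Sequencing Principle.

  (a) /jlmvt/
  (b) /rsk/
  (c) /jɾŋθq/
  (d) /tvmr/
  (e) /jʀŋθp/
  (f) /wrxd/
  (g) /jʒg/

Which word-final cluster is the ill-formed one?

d

(a) sonority 5-4-3-2-1: well-formed.
(b) sonority 4-2-1: well-formed.
(c) sonority 5-4-3-2-1: well-formed.
(d) sonority 1-2-3-4: ill-formed.
(e) sonority 5-4-3-2-1: well-formed.
(f) sonority 5-4-2-1: well-formed.
(g) sonority 5-2-1: well-formed.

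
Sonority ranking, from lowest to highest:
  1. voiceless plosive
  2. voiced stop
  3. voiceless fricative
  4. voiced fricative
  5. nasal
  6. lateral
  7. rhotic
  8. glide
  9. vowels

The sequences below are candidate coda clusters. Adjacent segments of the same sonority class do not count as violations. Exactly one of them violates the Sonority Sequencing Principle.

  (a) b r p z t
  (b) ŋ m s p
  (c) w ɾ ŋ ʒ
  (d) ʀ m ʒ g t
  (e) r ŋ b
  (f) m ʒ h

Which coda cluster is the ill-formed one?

a

(a) sonority 2-7-1-4-1: ill-formed.
(b) sonority 5-5-3-1: well-formed.
(c) sonority 8-7-5-4: well-formed.
(d) sonority 7-5-4-2-1: well-formed.
(e) sonority 7-5-2: well-formed.
(f) sonority 5-4-3: well-formed.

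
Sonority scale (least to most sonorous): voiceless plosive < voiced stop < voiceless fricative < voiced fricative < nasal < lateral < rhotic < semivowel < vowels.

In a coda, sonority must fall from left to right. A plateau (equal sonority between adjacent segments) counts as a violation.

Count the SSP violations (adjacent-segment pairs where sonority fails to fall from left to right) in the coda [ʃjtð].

/ʃ/: voiceless fricative = 3.
/j/: semivowel = 8.
/t/: voiceless plosive = 1.
/ð/: voiced fricative = 4.
/ʃ/→/j/: 3→8 (does not fall) — violation.
/j/→/t/: 8→1 (falls) — ok.
/t/→/ð/: 1→4 (does not fall) — violation.

2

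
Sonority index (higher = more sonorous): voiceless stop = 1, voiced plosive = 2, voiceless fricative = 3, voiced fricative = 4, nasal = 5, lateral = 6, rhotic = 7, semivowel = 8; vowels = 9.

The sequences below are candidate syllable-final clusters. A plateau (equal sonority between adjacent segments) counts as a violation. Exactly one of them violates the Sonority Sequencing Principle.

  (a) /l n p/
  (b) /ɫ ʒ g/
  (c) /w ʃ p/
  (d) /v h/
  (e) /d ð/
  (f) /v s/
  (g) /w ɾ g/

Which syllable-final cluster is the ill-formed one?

e

(a) sonority 6-5-1: well-formed.
(b) sonority 6-4-2: well-formed.
(c) sonority 8-3-1: well-formed.
(d) sonority 4-3: well-formed.
(e) sonority 2-4: ill-formed.
(f) sonority 4-3: well-formed.
(g) sonority 8-7-2: well-formed.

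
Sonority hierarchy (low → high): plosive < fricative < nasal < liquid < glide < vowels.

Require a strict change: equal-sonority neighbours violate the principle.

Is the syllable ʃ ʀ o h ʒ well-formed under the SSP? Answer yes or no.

no

Onset: /ʃ/ is a fricative (sonority 2), /ʀ/ is a liquid (sonority 4); then the nucleus /o/ (sonority 6).
Onset profile 2-4-6 — rises to the nucleus.
Coda: /h/ is a fricative (sonority 2), /ʒ/ is a fricative (sonority 2).
Coda profile 6-2-2 — does not strictly fall throughout.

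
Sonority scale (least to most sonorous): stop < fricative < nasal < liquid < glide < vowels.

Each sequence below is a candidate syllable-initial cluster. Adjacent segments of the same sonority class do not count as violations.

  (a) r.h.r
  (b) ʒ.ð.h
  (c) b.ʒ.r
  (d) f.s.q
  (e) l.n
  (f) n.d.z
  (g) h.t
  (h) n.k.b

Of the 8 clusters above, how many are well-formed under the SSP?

2

(a) sonority 4-2-4: ill-formed.
(b) sonority 2-2-2: well-formed.
(c) sonority 1-2-4: well-formed.
(d) sonority 2-2-1: ill-formed.
(e) sonority 4-3: ill-formed.
(f) sonority 3-1-2: ill-formed.
(g) sonority 2-1: ill-formed.
(h) sonority 3-1-1: ill-formed.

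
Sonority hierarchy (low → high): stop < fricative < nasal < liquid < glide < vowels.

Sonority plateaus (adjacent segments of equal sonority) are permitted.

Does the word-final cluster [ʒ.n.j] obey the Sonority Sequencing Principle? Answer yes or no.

/ʒ/ — fricative, sonority 2.
/n/ — nasal, sonority 3.
/j/ — glide, sonority 5.
The profile is 2-3-5. Between /ʒ/ (2) and /n/ (3) sonority does not fall, so the cluster violates the SSP.

no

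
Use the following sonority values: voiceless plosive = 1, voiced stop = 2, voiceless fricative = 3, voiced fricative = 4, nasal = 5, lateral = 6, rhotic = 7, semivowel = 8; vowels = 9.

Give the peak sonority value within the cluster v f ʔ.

/v/ is a voiced fricative (sonority 4).
/f/ is a voiceless fricative (sonority 3).
/ʔ/ is a voiceless plosive (sonority 1).
The maximum is 4.

4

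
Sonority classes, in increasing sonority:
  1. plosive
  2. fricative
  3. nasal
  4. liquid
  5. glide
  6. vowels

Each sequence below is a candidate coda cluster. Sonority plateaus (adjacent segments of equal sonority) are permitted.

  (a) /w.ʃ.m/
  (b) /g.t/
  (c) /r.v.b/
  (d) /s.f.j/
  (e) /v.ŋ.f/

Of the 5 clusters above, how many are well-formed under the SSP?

(a) 5-2-3 → violates
(b) 1-1 → obeys
(c) 4-2-1 → obeys
(d) 2-2-5 → violates
(e) 2-3-2 → violates

2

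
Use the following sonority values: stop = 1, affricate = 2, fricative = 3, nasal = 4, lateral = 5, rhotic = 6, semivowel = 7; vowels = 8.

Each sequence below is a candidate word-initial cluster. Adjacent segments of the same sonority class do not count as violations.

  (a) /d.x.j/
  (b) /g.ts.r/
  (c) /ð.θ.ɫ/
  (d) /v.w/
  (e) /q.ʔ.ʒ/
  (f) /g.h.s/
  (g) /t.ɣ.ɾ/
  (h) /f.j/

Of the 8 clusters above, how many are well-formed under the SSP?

(a) /d.x.j/: profile 1-3-7 — obeys.
(b) /g.ts.r/: profile 1-2-6 — obeys.
(c) /ð.θ.ɫ/: profile 3-3-5 — obeys.
(d) /v.w/: profile 3-7 — obeys.
(e) /q.ʔ.ʒ/: profile 1-1-3 — obeys.
(f) /g.h.s/: profile 1-3-3 — obeys.
(g) /t.ɣ.ɾ/: profile 1-3-6 — obeys.
(h) /f.j/: profile 3-7 — obeys.

8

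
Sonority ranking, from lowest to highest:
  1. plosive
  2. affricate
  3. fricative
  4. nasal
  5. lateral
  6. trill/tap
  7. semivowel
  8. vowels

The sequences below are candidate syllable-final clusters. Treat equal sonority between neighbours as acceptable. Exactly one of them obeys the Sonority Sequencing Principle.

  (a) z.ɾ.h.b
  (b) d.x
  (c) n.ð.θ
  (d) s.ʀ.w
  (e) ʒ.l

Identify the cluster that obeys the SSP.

c

(a) z.ɾ.h.b: profile 3-6-3-1 — violates.
(b) d.x: profile 1-3 — violates.
(c) n.ð.θ: profile 4-3-3 — obeys.
(d) s.ʀ.w: profile 3-6-7 — violates.
(e) ʒ.l: profile 3-5 — violates.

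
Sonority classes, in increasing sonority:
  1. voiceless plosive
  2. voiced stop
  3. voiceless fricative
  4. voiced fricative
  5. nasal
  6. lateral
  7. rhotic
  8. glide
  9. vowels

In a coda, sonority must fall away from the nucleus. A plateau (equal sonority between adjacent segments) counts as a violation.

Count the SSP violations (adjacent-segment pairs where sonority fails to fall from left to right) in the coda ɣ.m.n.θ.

/ɣ/ — voiced fricative, sonority 4.
/m/ — nasal, sonority 5.
/n/ — nasal, sonority 5.
/θ/ — voiceless fricative, sonority 3.
/ɣ/→/m/: 4→5 (does not fall) — violation.
/m/→/n/: 5→5 (plateau) — violation.
/n/→/θ/: 5→3 (falls) — ok.

2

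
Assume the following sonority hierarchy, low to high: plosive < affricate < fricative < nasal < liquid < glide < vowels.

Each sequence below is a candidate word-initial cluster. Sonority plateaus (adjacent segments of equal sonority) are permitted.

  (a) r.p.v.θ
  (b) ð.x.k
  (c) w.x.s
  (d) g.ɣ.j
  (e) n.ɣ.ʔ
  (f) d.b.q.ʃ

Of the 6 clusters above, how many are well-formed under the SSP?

(a) r.p.v.θ: profile 5-1-3-3 — violates.
(b) ð.x.k: profile 3-3-1 — violates.
(c) w.x.s: profile 6-3-3 — violates.
(d) g.ɣ.j: profile 1-3-6 — obeys.
(e) n.ɣ.ʔ: profile 4-3-1 — violates.
(f) d.b.q.ʃ: profile 1-1-1-3 — obeys.

2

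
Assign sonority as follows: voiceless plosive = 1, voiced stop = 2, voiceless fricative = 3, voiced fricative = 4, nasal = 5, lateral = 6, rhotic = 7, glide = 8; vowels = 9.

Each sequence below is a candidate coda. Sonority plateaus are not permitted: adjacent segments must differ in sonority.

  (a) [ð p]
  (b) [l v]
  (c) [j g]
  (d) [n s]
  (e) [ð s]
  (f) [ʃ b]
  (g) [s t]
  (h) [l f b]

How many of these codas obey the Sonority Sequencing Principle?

(a) 4-1 → obeys
(b) 6-4 → obeys
(c) 8-2 → obeys
(d) 5-3 → obeys
(e) 4-3 → obeys
(f) 3-2 → obeys
(g) 3-1 → obeys
(h) 6-3-2 → obeys

8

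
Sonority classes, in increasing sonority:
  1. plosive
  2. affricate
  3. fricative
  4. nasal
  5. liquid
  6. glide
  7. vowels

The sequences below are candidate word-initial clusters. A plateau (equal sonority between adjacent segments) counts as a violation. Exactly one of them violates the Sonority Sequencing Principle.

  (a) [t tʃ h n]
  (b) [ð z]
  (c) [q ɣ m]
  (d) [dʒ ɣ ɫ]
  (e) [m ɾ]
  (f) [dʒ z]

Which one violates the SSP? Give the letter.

b

(a) [t tʃ h n]: profile 1-2-3-4 — obeys.
(b) [ð z]: profile 3-3 — violates.
(c) [q ɣ m]: profile 1-3-4 — obeys.
(d) [dʒ ɣ ɫ]: profile 2-3-5 — obeys.
(e) [m ɾ]: profile 4-5 — obeys.
(f) [dʒ z]: profile 2-3 — obeys.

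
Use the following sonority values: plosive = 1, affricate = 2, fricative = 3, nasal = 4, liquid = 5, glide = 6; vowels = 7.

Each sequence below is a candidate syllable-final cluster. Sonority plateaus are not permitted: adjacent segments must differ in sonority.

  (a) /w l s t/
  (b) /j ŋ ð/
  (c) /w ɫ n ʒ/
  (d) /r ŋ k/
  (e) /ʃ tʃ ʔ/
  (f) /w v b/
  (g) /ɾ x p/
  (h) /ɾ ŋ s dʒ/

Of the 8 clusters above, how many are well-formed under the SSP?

(a) /w l s t/: profile 6-5-3-1 — obeys.
(b) /j ŋ ð/: profile 6-4-3 — obeys.
(c) /w ɫ n ʒ/: profile 6-5-4-3 — obeys.
(d) /r ŋ k/: profile 5-4-1 — obeys.
(e) /ʃ tʃ ʔ/: profile 3-2-1 — obeys.
(f) /w v b/: profile 6-3-1 — obeys.
(g) /ɾ x p/: profile 5-3-1 — obeys.
(h) /ɾ ŋ s dʒ/: profile 5-4-3-2 — obeys.

8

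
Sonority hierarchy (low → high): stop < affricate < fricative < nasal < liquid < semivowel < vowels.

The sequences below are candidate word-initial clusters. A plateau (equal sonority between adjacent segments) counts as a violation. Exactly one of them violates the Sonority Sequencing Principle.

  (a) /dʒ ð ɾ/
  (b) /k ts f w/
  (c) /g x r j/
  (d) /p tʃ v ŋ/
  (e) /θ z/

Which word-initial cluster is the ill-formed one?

e

(a) sonority 2-3-5: well-formed.
(b) sonority 1-2-3-6: well-formed.
(c) sonority 1-3-5-6: well-formed.
(d) sonority 1-2-3-4: well-formed.
(e) sonority 3-3: ill-formed.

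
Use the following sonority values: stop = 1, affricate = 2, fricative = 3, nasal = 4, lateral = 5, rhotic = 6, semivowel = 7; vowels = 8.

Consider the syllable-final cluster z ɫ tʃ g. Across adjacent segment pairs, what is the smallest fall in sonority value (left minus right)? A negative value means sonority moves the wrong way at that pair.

-2

/z/: fricative = 3.
/ɫ/: lateral = 5.
/tʃ/: affricate = 2.
/g/: stop = 1.
/z/→/ɫ/: change -2.
/ɫ/→/tʃ/: change +3.
/tʃ/→/g/: change +1.
Minimum = -2.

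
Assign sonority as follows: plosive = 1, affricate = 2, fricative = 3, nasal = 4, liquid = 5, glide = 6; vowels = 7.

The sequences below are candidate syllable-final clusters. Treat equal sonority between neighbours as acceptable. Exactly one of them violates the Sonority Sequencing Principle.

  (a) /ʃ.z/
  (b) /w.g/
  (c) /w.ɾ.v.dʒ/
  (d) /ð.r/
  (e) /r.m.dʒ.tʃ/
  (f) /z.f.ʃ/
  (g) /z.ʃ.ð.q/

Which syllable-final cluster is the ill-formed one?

(a) 3-3 → obeys
(b) 6-1 → obeys
(c) 6-5-3-2 → obeys
(d) 3-5 → violates
(e) 5-4-2-2 → obeys
(f) 3-3-3 → obeys
(g) 3-3-3-1 → obeys

d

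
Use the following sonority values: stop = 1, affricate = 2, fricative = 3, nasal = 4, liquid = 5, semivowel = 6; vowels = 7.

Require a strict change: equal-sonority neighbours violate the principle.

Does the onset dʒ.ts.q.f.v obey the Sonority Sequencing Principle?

/dʒ/ is an affricate (sonority 2).
/ts/ is an affricate (sonority 2).
/q/ is a stop (sonority 1).
/f/ is a fricative (sonority 3).
/v/ is a fricative (sonority 3).
The profile is 2-2-1-3-3. Between /dʒ/ (2) and /ts/ (2) sonority does not rise, so the cluster violates the SSP.

no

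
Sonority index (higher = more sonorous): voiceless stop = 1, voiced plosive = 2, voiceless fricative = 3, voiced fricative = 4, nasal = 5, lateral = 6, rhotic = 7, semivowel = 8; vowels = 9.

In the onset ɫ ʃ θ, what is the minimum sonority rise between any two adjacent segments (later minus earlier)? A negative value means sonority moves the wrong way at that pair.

-3

/ɫ/ — lateral, sonority 6.
/ʃ/ — voiceless fricative, sonority 3.
/θ/ — voiceless fricative, sonority 3.
/ɫ/→/ʃ/: change -3.
/ʃ/→/θ/: change +0.
Minimum = -3.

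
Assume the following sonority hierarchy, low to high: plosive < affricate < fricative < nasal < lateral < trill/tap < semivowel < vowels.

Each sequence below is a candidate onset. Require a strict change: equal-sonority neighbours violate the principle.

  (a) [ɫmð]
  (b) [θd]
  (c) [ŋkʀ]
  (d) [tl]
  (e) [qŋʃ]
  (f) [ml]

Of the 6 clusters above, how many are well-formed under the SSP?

2

(a) [ɫmð]: profile 5-4-3 — violates.
(b) [θd]: profile 3-1 — violates.
(c) [ŋkʀ]: profile 4-1-6 — violates.
(d) [tl]: profile 1-5 — obeys.
(e) [qŋʃ]: profile 1-4-3 — violates.
(f) [ml]: profile 4-5 — obeys.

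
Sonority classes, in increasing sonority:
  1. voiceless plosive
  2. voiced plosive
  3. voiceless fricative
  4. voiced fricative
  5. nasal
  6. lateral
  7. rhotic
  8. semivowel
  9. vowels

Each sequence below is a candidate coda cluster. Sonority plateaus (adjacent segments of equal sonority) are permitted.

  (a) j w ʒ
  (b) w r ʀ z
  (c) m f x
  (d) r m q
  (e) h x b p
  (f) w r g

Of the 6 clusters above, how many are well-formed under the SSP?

6

(a) sonority 8-8-4: well-formed.
(b) sonority 8-7-7-4: well-formed.
(c) sonority 5-3-3: well-formed.
(d) sonority 7-5-1: well-formed.
(e) sonority 3-3-2-1: well-formed.
(f) sonority 8-7-2: well-formed.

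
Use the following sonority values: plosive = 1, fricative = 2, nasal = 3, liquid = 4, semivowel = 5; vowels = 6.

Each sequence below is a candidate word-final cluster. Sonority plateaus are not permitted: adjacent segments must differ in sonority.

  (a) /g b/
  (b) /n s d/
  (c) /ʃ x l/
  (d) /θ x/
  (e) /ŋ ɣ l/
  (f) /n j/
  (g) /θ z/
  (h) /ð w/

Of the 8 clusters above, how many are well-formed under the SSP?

(a) 1-1 → violates
(b) 3-2-1 → obeys
(c) 2-2-4 → violates
(d) 2-2 → violates
(e) 3-2-4 → violates
(f) 3-5 → violates
(g) 2-2 → violates
(h) 2-5 → violates

1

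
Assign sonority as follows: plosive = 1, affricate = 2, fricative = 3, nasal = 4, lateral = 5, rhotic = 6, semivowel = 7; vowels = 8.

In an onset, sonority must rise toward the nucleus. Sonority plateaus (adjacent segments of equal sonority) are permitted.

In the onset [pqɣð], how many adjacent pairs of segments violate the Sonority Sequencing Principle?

/p/ is a plosive (sonority 1).
/q/ is a plosive (sonority 1).
/ɣ/ is a fricative (sonority 3).
/ð/ is a fricative (sonority 3).
/p/→/q/: 1→1 (plateau, allowed) — ok.
/q/→/ɣ/: 1→3 (rises) — ok.
/ɣ/→/ð/: 3→3 (plateau, allowed) — ok.

0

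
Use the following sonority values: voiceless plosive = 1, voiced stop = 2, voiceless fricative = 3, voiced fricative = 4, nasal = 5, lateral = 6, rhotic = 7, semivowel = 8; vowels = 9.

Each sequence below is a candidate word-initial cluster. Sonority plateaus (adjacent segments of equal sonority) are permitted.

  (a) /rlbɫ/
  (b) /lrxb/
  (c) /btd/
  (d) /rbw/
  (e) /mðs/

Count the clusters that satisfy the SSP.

0

(a) sonority 7-6-2-6: ill-formed.
(b) sonority 6-7-3-2: ill-formed.
(c) sonority 2-1-2: ill-formed.
(d) sonority 7-2-8: ill-formed.
(e) sonority 5-4-3: ill-formed.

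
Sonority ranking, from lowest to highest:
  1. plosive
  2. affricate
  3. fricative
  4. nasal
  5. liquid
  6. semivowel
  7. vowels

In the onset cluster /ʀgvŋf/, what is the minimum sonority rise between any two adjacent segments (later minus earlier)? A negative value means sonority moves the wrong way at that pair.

/ʀ/ — liquid, sonority 5.
/g/ — plosive, sonority 1.
/v/ — fricative, sonority 3.
/ŋ/ — nasal, sonority 4.
/f/ — fricative, sonority 3.
/ʀ/→/g/: change -4.
/g/→/v/: change +2.
/v/→/ŋ/: change +1.
/ŋ/→/f/: change -1.
Minimum = -4.

-4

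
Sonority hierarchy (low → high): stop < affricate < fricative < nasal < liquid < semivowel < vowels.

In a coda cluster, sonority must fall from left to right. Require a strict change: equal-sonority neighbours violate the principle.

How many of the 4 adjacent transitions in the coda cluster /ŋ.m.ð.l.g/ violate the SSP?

2

/ŋ/ — nasal, sonority 4.
/m/ — nasal, sonority 4.
/ð/ — fricative, sonority 3.
/l/ — liquid, sonority 5.
/g/ — stop, sonority 1.
/ŋ/→/m/: 4→4 (plateau) — violation.
/m/→/ð/: 4→3 (falls) — ok.
/ð/→/l/: 3→5 (does not fall) — violation.
/l/→/g/: 5→1 (falls) — ok.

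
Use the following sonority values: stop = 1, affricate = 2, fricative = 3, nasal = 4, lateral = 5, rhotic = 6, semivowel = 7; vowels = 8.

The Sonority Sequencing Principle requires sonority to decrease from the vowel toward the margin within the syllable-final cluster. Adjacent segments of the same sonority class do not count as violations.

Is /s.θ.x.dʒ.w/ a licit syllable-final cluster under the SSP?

/s/ — fricative, sonority 3.
/θ/ — fricative, sonority 3.
/x/ — fricative, sonority 3.
/dʒ/ — affricate, sonority 2.
/w/ — semivowel, sonority 7.
The profile is 3-3-3-2-7. Between /dʒ/ (2) and /w/ (7) sonority does not fall, so the cluster violates the SSP.

no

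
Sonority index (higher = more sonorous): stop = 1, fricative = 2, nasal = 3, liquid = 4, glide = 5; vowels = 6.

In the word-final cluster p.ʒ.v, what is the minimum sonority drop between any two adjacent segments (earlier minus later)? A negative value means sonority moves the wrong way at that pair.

-1

/p/ — stop, sonority 1.
/ʒ/ — fricative, sonority 2.
/v/ — fricative, sonority 2.
/p/→/ʒ/: change -1.
/ʒ/→/v/: change +0.
Minimum = -1.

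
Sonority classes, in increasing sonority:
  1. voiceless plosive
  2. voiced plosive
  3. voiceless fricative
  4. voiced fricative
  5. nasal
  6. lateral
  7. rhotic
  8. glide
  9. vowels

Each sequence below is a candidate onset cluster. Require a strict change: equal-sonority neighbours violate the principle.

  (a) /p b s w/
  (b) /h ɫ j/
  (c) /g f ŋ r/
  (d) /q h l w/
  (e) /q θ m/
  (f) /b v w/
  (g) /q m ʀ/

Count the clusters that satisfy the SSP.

7

(a) sonority 1-2-3-8: well-formed.
(b) sonority 3-6-8: well-formed.
(c) sonority 2-3-5-7: well-formed.
(d) sonority 1-3-6-8: well-formed.
(e) sonority 1-3-5: well-formed.
(f) sonority 2-4-8: well-formed.
(g) sonority 1-5-7: well-formed.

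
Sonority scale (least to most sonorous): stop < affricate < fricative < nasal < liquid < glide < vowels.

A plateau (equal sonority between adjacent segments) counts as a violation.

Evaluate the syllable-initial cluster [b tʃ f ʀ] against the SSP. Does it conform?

/b/: stop = 1.
/tʃ/: affricate = 2.
/f/: fricative = 3.
/ʀ/: liquid = 5.
The profile 1-2-3-5 strictly rises, so the syllable-initial cluster satisfies the SSP.

yes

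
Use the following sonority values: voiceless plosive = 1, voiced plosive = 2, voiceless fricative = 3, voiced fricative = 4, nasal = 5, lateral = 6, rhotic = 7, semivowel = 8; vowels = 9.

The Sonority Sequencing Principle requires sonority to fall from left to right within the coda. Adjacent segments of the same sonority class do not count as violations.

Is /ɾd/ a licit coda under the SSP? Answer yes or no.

yes

/ɾ/ — rhotic, sonority 7.
/d/ — voiced plosive, sonority 2.
The profile 7-2 strictly falls, so the coda satisfies the SSP.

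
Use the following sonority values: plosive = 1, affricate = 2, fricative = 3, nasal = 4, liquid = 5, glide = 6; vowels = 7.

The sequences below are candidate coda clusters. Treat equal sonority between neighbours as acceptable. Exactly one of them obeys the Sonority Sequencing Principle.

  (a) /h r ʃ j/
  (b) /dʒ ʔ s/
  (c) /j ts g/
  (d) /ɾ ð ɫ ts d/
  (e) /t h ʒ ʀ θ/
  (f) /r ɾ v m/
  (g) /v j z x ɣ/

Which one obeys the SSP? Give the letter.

(a) sonority 3-5-3-6: ill-formed.
(b) sonority 2-1-3: ill-formed.
(c) sonority 6-2-1: well-formed.
(d) sonority 5-3-5-2-1: ill-formed.
(e) sonority 1-3-3-5-3: ill-formed.
(f) sonority 5-5-3-4: ill-formed.
(g) sonority 3-6-3-3-3: ill-formed.

c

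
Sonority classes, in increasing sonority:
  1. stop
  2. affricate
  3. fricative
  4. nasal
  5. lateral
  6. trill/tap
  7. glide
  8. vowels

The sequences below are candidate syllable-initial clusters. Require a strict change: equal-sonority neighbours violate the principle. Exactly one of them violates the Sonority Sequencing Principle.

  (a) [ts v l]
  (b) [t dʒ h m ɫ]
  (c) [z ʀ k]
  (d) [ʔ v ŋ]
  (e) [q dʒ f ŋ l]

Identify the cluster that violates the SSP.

(a) [ts v l]: profile 2-3-5 — obeys.
(b) [t dʒ h m ɫ]: profile 1-2-3-4-5 — obeys.
(c) [z ʀ k]: profile 3-6-1 — violates.
(d) [ʔ v ŋ]: profile 1-3-4 — obeys.
(e) [q dʒ f ŋ l]: profile 1-2-3-4-5 — obeys.

c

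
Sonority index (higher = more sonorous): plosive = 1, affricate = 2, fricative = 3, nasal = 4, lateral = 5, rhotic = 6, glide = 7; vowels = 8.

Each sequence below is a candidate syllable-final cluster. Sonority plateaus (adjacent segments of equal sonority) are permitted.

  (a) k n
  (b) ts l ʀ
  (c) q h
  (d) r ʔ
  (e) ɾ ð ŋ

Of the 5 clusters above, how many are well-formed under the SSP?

(a) 1-4 → violates
(b) 2-5-6 → violates
(c) 1-3 → violates
(d) 6-1 → obeys
(e) 6-3-4 → violates

1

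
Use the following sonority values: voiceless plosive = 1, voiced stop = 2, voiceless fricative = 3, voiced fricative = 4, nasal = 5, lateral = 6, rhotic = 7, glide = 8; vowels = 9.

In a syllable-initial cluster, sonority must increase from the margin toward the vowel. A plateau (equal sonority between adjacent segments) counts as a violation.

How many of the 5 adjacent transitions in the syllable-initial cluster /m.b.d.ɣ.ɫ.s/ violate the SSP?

/m/: nasal = 5.
/b/: voiced stop = 2.
/d/: voiced stop = 2.
/ɣ/: voiced fricative = 4.
/ɫ/: lateral = 6.
/s/: voiceless fricative = 3.
/m/→/b/: 5→2 (does not rise) — violation.
/b/→/d/: 2→2 (plateau) — violation.
/d/→/ɣ/: 2→4 (rises) — ok.
/ɣ/→/ɫ/: 4→6 (rises) — ok.
/ɫ/→/s/: 6→3 (does not rise) — violation.

3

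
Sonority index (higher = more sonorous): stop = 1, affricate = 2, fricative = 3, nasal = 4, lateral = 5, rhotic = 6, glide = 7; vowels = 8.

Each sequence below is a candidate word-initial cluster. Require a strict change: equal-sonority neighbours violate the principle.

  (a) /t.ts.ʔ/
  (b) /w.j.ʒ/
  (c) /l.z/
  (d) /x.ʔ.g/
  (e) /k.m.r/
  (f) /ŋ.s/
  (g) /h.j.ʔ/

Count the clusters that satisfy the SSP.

1

(a) /t.ts.ʔ/: profile 1-2-1 — violates.
(b) /w.j.ʒ/: profile 7-7-3 — violates.
(c) /l.z/: profile 5-3 — violates.
(d) /x.ʔ.g/: profile 3-1-1 — violates.
(e) /k.m.r/: profile 1-4-6 — obeys.
(f) /ŋ.s/: profile 4-3 — violates.
(g) /h.j.ʔ/: profile 3-7-1 — violates.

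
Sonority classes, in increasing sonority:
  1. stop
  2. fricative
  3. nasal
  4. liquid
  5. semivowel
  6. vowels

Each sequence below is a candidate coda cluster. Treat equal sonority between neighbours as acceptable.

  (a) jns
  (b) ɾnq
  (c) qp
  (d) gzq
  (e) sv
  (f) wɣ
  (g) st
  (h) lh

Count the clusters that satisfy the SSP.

7

(a) 5-3-2 → obeys
(b) 4-3-1 → obeys
(c) 1-1 → obeys
(d) 1-2-1 → violates
(e) 2-2 → obeys
(f) 5-2 → obeys
(g) 2-1 → obeys
(h) 4-2 → obeys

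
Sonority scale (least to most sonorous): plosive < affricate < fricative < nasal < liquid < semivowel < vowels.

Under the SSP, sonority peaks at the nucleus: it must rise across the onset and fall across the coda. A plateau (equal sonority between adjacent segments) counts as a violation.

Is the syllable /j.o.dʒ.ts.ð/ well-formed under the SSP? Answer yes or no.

no

Onset: /j/ is a semivowel (sonority 6); then the nucleus /o/ (sonority 7).
Onset profile 6-7 — rises to the nucleus.
Coda: /dʒ/ is an affricate (sonority 2), /ts/ is an affricate (sonority 2), /ð/ is a fricative (sonority 3).
Coda profile 7-2-2-3 — does not strictly fall throughout.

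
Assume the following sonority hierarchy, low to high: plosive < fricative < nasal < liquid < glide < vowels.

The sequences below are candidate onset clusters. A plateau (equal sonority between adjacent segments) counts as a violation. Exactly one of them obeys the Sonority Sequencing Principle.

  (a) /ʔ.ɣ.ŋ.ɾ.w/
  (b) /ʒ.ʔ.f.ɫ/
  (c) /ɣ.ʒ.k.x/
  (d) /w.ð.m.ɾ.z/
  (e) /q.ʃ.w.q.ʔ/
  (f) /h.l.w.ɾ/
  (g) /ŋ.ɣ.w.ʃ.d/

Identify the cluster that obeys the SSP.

a

(a) /ʔ.ɣ.ŋ.ɾ.w/: profile 1-2-3-4-5 — obeys.
(b) /ʒ.ʔ.f.ɫ/: profile 2-1-2-4 — violates.
(c) /ɣ.ʒ.k.x/: profile 2-2-1-2 — violates.
(d) /w.ð.m.ɾ.z/: profile 5-2-3-4-2 — violates.
(e) /q.ʃ.w.q.ʔ/: profile 1-2-5-1-1 — violates.
(f) /h.l.w.ɾ/: profile 2-4-5-4 — violates.
(g) /ŋ.ɣ.w.ʃ.d/: profile 3-2-5-2-1 — violates.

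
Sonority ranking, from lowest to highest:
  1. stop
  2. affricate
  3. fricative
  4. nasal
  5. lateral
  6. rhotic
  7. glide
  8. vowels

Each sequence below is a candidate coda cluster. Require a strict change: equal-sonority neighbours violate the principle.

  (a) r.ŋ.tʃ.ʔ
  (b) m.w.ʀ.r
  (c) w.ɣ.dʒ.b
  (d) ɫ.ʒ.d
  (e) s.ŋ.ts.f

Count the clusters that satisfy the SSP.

3

(a) 6-4-2-1 → obeys
(b) 4-7-6-6 → violates
(c) 7-3-2-1 → obeys
(d) 5-3-1 → obeys
(e) 3-4-2-3 → violates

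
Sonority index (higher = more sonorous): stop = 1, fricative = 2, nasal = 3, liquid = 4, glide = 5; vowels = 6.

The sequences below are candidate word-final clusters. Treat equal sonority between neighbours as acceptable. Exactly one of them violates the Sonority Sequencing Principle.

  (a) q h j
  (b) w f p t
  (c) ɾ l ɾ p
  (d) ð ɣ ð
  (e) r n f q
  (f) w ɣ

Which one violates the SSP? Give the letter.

(a) 1-2-5 → violates
(b) 5-2-1-1 → obeys
(c) 4-4-4-1 → obeys
(d) 2-2-2 → obeys
(e) 4-3-2-1 → obeys
(f) 5-2 → obeys

a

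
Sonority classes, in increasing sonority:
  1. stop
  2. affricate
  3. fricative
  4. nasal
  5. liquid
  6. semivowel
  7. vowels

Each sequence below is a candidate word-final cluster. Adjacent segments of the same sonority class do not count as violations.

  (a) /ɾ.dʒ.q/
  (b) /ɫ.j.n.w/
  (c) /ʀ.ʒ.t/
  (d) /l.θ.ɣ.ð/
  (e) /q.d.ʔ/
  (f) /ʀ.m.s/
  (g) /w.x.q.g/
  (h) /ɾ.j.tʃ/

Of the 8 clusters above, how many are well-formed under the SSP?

6

(a) sonority 5-2-1: well-formed.
(b) sonority 5-6-4-6: ill-formed.
(c) sonority 5-3-1: well-formed.
(d) sonority 5-3-3-3: well-formed.
(e) sonority 1-1-1: well-formed.
(f) sonority 5-4-3: well-formed.
(g) sonority 6-3-1-1: well-formed.
(h) sonority 5-6-2: ill-formed.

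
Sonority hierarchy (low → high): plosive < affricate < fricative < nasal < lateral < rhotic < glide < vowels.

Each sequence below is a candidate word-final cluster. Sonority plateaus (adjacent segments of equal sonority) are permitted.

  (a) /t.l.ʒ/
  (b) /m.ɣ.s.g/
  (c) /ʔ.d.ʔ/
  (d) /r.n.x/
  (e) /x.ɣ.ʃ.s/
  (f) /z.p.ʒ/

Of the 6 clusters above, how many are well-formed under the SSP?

(a) /t.l.ʒ/: profile 1-5-3 — violates.
(b) /m.ɣ.s.g/: profile 4-3-3-1 — obeys.
(c) /ʔ.d.ʔ/: profile 1-1-1 — obeys.
(d) /r.n.x/: profile 6-4-3 — obeys.
(e) /x.ɣ.ʃ.s/: profile 3-3-3-3 — obeys.
(f) /z.p.ʒ/: profile 3-1-3 — violates.

4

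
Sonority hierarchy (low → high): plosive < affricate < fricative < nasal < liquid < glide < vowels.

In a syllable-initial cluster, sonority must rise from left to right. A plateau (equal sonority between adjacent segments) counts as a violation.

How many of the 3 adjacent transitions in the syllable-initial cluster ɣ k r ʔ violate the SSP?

2

/ɣ/ is a fricative (sonority 3).
/k/ is a plosive (sonority 1).
/r/ is a liquid (sonority 5).
/ʔ/ is a plosive (sonority 1).
/ɣ/→/k/: 3→1 (does not rise) — violation.
/k/→/r/: 1→5 (rises) — ok.
/r/→/ʔ/: 5→1 (does not rise) — violation.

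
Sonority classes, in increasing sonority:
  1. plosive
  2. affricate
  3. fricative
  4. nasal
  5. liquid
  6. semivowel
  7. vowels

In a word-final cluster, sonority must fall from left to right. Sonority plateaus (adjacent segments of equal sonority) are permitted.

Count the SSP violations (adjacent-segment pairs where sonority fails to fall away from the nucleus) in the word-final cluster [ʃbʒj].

2

/ʃ/ is a fricative (sonority 3).
/b/ is a plosive (sonority 1).
/ʒ/ is a fricative (sonority 3).
/j/ is a semivowel (sonority 6).
/ʃ/→/b/: 3→1 (falls) — ok.
/b/→/ʒ/: 1→3 (does not fall) — violation.
/ʒ/→/j/: 3→6 (does not fall) — violation.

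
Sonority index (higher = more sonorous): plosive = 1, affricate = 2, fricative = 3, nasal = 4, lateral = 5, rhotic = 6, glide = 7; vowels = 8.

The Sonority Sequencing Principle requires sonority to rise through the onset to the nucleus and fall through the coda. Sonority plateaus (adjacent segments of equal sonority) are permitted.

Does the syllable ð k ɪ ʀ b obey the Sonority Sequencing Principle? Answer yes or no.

Onset: /ð/ is a fricative (sonority 3), /k/ is a plosive (sonority 1); then the nucleus /ɪ/ (sonority 8).
Onset profile 3-1-8 — does not rise throughout.
Coda: /ʀ/ is a rhotic (sonority 6), /b/ is a plosive (sonority 1).
Coda profile 8-6-1 — falls from the nucleus.

no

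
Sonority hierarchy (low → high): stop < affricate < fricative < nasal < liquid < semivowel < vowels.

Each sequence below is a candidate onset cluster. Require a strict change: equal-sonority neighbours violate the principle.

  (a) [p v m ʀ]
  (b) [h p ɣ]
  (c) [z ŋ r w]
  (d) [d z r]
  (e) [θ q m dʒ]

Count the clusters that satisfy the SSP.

3

(a) sonority 1-3-4-5: well-formed.
(b) sonority 3-1-3: ill-formed.
(c) sonority 3-4-5-6: well-formed.
(d) sonority 1-3-5: well-formed.
(e) sonority 3-1-4-2: ill-formed.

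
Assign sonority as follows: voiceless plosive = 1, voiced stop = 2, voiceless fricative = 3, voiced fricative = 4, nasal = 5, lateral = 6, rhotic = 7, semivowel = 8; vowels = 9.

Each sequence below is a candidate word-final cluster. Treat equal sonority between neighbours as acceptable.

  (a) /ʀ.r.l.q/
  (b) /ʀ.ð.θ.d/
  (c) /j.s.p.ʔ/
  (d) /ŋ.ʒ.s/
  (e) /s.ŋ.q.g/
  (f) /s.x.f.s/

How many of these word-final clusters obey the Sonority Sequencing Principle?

5

(a) /ʀ.r.l.q/: profile 7-7-6-1 — obeys.
(b) /ʀ.ð.θ.d/: profile 7-4-3-2 — obeys.
(c) /j.s.p.ʔ/: profile 8-3-1-1 — obeys.
(d) /ŋ.ʒ.s/: profile 5-4-3 — obeys.
(e) /s.ŋ.q.g/: profile 3-5-1-2 — violates.
(f) /s.x.f.s/: profile 3-3-3-3 — obeys.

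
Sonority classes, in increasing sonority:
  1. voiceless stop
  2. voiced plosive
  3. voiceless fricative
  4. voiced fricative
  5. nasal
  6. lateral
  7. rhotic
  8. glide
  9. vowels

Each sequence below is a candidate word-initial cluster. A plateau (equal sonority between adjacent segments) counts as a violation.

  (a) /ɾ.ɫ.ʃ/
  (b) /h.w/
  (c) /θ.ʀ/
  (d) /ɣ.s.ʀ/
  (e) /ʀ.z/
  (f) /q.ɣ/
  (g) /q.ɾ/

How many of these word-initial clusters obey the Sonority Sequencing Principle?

(a) sonority 7-6-3: ill-formed.
(b) sonority 3-8: well-formed.
(c) sonority 3-7: well-formed.
(d) sonority 4-3-7: ill-formed.
(e) sonority 7-4: ill-formed.
(f) sonority 1-4: well-formed.
(g) sonority 1-7: well-formed.

4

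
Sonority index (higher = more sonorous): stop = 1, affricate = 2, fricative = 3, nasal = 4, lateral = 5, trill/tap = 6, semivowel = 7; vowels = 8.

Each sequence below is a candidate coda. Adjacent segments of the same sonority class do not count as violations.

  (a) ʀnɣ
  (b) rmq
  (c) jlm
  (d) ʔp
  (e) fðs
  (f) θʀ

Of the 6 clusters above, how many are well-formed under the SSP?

(a) sonority 6-4-3: well-formed.
(b) sonority 6-4-1: well-formed.
(c) sonority 7-5-4: well-formed.
(d) sonority 1-1: well-formed.
(e) sonority 3-3-3: well-formed.
(f) sonority 3-6: ill-formed.

5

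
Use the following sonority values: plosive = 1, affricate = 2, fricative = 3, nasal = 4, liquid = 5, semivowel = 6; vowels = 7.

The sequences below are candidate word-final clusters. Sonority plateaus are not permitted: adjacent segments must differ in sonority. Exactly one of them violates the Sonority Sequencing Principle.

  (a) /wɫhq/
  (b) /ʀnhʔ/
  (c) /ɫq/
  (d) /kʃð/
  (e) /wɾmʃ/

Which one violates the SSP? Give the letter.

(a) /wɫhq/: profile 6-5-3-1 — obeys.
(b) /ʀnhʔ/: profile 5-4-3-1 — obeys.
(c) /ɫq/: profile 5-1 — obeys.
(d) /kʃð/: profile 1-3-3 — violates.
(e) /wɾmʃ/: profile 6-5-4-3 — obeys.

d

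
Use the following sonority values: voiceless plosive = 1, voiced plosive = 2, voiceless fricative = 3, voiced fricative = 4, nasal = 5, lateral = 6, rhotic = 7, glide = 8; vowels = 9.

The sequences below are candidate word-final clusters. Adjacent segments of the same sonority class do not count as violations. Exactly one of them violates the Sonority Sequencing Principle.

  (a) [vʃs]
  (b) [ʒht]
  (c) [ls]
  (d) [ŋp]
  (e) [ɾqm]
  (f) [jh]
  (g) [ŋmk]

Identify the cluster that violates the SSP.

e

(a) 4-3-3 → obeys
(b) 4-3-1 → obeys
(c) 6-3 → obeys
(d) 5-1 → obeys
(e) 7-1-5 → violates
(f) 8-3 → obeys
(g) 5-5-1 → obeys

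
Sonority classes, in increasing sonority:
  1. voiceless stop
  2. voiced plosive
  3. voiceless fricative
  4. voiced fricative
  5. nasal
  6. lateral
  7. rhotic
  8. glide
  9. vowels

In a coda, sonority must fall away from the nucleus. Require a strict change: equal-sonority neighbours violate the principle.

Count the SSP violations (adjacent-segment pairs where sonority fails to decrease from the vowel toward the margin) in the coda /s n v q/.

1

/s/: voiceless fricative = 3.
/n/: nasal = 5.
/v/: voiced fricative = 4.
/q/: voiceless stop = 1.
/s/→/n/: 3→5 (does not fall) — violation.
/n/→/v/: 5→4 (falls) — ok.
/v/→/q/: 4→1 (falls) — ok.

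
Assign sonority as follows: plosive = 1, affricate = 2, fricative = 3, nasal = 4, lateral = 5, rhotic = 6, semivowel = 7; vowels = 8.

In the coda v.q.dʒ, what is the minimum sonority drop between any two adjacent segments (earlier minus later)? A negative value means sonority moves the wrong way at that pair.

/v/: fricative = 3.
/q/: plosive = 1.
/dʒ/: affricate = 2.
/v/→/q/: change +2.
/q/→/dʒ/: change -1.
Minimum = -1.

-1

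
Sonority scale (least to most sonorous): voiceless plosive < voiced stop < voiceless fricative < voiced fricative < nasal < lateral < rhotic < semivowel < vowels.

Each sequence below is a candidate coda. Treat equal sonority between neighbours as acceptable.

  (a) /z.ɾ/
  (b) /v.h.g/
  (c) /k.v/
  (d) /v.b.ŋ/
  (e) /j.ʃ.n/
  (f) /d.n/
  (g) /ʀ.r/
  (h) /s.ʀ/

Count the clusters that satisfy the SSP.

2

(a) sonority 4-7: ill-formed.
(b) sonority 4-3-2: well-formed.
(c) sonority 1-4: ill-formed.
(d) sonority 4-2-5: ill-formed.
(e) sonority 8-3-5: ill-formed.
(f) sonority 2-5: ill-formed.
(g) sonority 7-7: well-formed.
(h) sonority 3-7: ill-formed.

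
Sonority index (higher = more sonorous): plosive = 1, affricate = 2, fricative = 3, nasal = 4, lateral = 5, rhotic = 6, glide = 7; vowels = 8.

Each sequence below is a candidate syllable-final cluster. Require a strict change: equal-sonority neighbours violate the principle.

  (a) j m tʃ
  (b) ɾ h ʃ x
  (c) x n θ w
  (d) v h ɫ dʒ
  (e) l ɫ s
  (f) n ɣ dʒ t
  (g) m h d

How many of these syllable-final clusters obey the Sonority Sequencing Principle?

(a) 7-4-2 → obeys
(b) 6-3-3-3 → violates
(c) 3-4-3-7 → violates
(d) 3-3-5-2 → violates
(e) 5-5-3 → violates
(f) 4-3-2-1 → obeys
(g) 4-3-1 → obeys

3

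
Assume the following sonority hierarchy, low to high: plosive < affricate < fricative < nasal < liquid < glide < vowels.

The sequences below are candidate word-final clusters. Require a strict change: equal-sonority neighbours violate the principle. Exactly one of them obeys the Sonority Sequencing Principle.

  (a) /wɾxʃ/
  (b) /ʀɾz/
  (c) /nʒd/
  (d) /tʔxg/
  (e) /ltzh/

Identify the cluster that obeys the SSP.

c

(a) /wɾxʃ/: profile 6-5-3-3 — violates.
(b) /ʀɾz/: profile 5-5-3 — violates.
(c) /nʒd/: profile 4-3-1 — obeys.
(d) /tʔxg/: profile 1-1-3-1 — violates.
(e) /ltzh/: profile 5-1-3-3 — violates.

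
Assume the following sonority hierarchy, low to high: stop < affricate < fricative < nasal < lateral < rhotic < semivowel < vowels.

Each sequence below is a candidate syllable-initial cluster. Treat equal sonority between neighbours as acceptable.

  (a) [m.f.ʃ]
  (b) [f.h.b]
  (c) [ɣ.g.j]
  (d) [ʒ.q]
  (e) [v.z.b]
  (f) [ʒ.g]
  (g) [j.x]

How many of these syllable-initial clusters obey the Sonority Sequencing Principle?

0

(a) sonority 4-3-3: ill-formed.
(b) sonority 3-3-1: ill-formed.
(c) sonority 3-1-7: ill-formed.
(d) sonority 3-1: ill-formed.
(e) sonority 3-3-1: ill-formed.
(f) sonority 3-1: ill-formed.
(g) sonority 7-3: ill-formed.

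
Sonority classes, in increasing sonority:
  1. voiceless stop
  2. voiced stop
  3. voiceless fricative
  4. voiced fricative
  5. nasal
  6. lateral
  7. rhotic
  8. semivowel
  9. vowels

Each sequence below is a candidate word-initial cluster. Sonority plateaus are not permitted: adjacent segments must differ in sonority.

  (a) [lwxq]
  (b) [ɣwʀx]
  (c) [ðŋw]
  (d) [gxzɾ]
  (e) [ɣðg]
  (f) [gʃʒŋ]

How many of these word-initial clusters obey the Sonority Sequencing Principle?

(a) 6-8-3-1 → violates
(b) 4-8-7-3 → violates
(c) 4-5-8 → obeys
(d) 2-3-4-7 → obeys
(e) 4-4-2 → violates
(f) 2-3-4-5 → obeys

3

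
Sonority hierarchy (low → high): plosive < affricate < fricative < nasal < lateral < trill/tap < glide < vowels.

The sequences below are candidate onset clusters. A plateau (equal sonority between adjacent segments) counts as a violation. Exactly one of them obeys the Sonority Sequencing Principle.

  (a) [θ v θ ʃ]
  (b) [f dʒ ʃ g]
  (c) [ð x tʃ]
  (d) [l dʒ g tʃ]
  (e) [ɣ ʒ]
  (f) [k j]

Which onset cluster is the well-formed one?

(a) 3-3-3-3 → violates
(b) 3-2-3-1 → violates
(c) 3-3-2 → violates
(d) 5-2-1-2 → violates
(e) 3-3 → violates
(f) 1-7 → obeys

f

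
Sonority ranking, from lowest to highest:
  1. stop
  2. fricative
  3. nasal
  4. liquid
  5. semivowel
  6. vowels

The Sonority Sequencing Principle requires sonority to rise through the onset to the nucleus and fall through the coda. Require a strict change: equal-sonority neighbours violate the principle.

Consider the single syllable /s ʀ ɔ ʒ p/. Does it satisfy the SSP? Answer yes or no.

Onset: /s/ is a fricative (sonority 2), /ʀ/ is a liquid (sonority 4); then the nucleus /ɔ/ (sonority 6).
Onset profile 2-4-6 — rises to the nucleus.
Coda: /ʒ/ is a fricative (sonority 2), /p/ is a stop (sonority 1).
Coda profile 6-2-1 — falls from the nucleus.

yes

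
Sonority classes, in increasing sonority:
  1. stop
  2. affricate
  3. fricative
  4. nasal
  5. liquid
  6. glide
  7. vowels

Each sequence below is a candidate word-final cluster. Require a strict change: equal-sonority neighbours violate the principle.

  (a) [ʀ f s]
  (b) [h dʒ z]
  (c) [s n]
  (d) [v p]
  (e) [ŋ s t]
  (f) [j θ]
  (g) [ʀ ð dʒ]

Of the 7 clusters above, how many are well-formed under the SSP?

4

(a) [ʀ f s]: profile 5-3-3 — violates.
(b) [h dʒ z]: profile 3-2-3 — violates.
(c) [s n]: profile 3-4 — violates.
(d) [v p]: profile 3-1 — obeys.
(e) [ŋ s t]: profile 4-3-1 — obeys.
(f) [j θ]: profile 6-3 — obeys.
(g) [ʀ ð dʒ]: profile 5-3-2 — obeys.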